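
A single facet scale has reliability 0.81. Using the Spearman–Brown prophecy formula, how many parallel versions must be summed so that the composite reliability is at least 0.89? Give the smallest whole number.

k ≥ ρ*(1−ρ₁)/(ρ₁(1−ρ*)) = 0.89·0.19 / (0.81·0.11) = 1.898.
Smallest integer k = 2.

2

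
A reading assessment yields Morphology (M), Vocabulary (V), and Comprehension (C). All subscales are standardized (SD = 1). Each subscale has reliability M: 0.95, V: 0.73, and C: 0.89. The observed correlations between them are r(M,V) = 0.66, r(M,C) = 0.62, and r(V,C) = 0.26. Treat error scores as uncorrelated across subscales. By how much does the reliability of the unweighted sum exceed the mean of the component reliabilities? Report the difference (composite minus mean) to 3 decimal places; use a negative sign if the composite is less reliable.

0.073

Var(sum) = 3 + 3.08 = 6.08; true-score variance = 2.57 + 3.08 = 5.65; composite reliability = 0.9293.
Mean component reliability = 0.8567.
Difference = 0.9293 − 0.8567 = 0.073.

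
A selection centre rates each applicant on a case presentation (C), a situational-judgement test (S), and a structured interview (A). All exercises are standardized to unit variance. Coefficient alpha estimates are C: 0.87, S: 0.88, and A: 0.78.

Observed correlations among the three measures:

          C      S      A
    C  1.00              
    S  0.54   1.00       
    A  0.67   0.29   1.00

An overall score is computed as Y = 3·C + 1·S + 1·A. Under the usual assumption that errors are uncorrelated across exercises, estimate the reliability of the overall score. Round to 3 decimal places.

Var(Y) = 3² + 1 + 1 + 2·[3·0.54 + 3·0.67 + 0.29] = 11 + 7.84 = 18.84.
Under uncorrelated errors the observed covariances equal the true-score covariances, so only the own-variance terms attenuate.
True-score variance = [3²·0.87 + 0.88 + 0.78] + 7.84 = 9.49 + 7.84 = 17.33.
Reliability = 17.33 / 18.84 = 0.920.

0.920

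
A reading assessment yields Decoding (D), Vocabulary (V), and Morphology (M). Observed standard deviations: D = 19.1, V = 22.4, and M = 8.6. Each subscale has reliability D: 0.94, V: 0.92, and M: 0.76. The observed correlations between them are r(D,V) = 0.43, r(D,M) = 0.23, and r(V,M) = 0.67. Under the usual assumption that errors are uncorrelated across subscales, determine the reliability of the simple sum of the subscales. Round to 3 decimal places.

0.951

Var(D+V+M) = 19.1² + 22.4² + 8.6² + 2·[19.1·22.4·0.43 + 19.1·8.6·0.23 + 22.4·8.6·0.67] = 940.53 + 701.64 = 1642.17.
With uncorrelated errors the cross-covariances are all true-score covariance, so they carry over unchanged; only the diagonal terms shrink to ρᵢσᵢ².
True-score variance = [19.1²·0.94 + 22.4²·0.92 + 8.6²·0.76] + 701.64 = 860.75 + 701.64 = 1562.39.
Reliability = 1562.39 / 1642.17 = 0.951.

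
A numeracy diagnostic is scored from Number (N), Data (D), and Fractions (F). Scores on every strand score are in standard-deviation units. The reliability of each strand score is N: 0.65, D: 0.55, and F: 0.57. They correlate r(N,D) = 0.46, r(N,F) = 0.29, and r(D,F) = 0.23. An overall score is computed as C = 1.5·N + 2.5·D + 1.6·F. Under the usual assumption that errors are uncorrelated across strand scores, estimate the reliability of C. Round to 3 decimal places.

0.735

Var(C) = 1.5² + 2.5² + 1.6² + 2·[3.75·0.46 + 2.4·0.29 + 4·0.23] = 11.06 + 6.682 = 17.742.
Under uncorrelated errors the observed covariances equal the true-score covariances, so only the own-variance terms attenuate.
True-score variance = [1.5²·0.65 + 2.5²·0.55 + 1.6²·0.57] + 6.682 = 6.3592 + 6.682 = 13.0412.
Reliability = 13.0412 / 17.742 = 0.735.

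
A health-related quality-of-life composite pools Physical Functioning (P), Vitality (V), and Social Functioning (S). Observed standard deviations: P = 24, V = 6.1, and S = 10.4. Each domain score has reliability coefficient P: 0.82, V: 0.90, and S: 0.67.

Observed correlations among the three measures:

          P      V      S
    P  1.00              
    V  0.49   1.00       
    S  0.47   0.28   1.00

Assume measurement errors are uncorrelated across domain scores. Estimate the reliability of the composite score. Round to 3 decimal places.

0.874

Var(P+V+S) = 24² + 6.1² + 10.4² + 2·[24·6.1·0.49 + 24·10.4·0.47 + 6.1·10.4·0.28] = 721.37 + 413.622 = 1134.99.
With uncorrelated errors the cross-covariances are all true-score covariance, so they carry over unchanged; only the diagonal terms shrink to ρᵢσᵢ².
True-score variance = [24²·0.82 + 6.1²·0.90 + 10.4²·0.67] + 413.622 = 578.276 + 413.622 = 991.899.
Reliability = 991.899 / 1134.99 = 0.874.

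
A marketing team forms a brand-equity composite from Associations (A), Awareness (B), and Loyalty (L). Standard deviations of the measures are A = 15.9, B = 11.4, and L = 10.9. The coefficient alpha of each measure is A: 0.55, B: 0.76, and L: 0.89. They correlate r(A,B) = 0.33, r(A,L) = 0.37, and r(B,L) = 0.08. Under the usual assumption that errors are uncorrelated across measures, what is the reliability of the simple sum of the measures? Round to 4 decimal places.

Var(A+B+L) = 15.9² + 11.4² + 10.9² + 2·[15.9·11.4·0.33 + 15.9·10.9·0.37 + 11.4·10.9·0.08] = 501.58 + 267.763 = 769.343.
With uncorrelated errors the cross-covariances are all true-score covariance, so they carry over unchanged; only the diagonal terms shrink to ρᵢσᵢ².
True-score variance = [15.9²·0.55 + 11.4²·0.76 + 10.9²·0.89] + 267.763 = 343.556 + 267.763 = 611.319.
Reliability = 611.319 / 769.343 = 0.7946.

0.7946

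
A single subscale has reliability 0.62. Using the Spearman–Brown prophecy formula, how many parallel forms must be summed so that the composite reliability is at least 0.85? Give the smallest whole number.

k ≥ ρ*(1−ρ₁)/(ρ₁(1−ρ*)) = 0.85·0.38 / (0.62·0.15) = 3.473.
Smallest integer k = 4.

4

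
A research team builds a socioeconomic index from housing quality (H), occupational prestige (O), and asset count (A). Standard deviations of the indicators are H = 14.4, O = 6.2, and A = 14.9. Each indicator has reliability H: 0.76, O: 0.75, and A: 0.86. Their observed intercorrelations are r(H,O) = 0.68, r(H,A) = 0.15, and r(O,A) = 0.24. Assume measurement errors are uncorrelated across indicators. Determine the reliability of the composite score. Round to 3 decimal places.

0.870

Var(H+O+A) = 14.4² + 6.2² + 14.9² + 2·[14.4·6.2·0.68 + 14.4·14.9·0.15 + 6.2·14.9·0.24] = 467.81 + 230.131 = 697.941.
Under uncorrelated errors the observed covariances equal the true-score covariances, so only the own-variance terms attenuate.
True-score variance = [14.4²·0.76 + 6.2²·0.75 + 14.9²·0.86] + 230.131 = 377.352 + 230.131 = 607.483.
Reliability = 607.483 / 697.941 = 0.870.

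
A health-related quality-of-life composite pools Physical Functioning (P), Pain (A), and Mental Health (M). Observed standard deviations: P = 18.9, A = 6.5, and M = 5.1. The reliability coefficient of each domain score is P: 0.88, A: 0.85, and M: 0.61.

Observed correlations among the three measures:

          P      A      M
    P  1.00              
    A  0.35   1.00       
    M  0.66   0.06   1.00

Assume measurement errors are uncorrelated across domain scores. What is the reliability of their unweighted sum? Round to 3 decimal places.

0.908

Var(P+A+M) = 18.9² + 6.5² + 5.1² + 2·[18.9·6.5·0.35 + 18.9·5.1·0.66 + 6.5·5.1·0.06] = 425.47 + 217.208 = 642.678.
Under uncorrelated errors the observed covariances equal the true-score covariances, so only the own-variance terms attenuate.
True-score variance = [18.9²·0.88 + 6.5²·0.85 + 5.1²·0.61] + 217.208 = 366.123 + 217.208 = 583.331.
Reliability = 583.331 / 642.678 = 0.908.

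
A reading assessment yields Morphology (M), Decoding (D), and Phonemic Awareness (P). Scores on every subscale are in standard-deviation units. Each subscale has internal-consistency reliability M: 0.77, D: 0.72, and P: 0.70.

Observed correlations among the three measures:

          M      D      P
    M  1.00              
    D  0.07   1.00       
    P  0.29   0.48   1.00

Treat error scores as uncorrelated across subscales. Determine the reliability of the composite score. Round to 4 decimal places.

0.8269

Var(M+D+P) = 3 + 2·[0.07 + 0.29 + 0.48] = 3 + 1.68 = 4.68.
Under uncorrelated errors the observed covariances equal the true-score covariances, so only the own-variance terms attenuate.
True-score variance = [0.77 + 0.72 + 0.70] + 1.68 = 2.19 + 1.68 = 3.87.
Reliability = 3.87 / 4.68 = 0.8269.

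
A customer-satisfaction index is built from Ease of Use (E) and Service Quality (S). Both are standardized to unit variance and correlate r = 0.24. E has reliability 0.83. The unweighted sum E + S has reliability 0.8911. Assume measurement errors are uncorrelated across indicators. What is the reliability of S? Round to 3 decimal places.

0.900

Var(E+S) = 2 + 2·0.24 = 2.480.
True-score variance = ρ_E + ρ_S + 2·0.24, so 0.8911 = (0.83 + ρ_S + 0.48) / 2.480.
ρ_S = 0.8911·2.480 − 0.83 − 0.48 = 0.900.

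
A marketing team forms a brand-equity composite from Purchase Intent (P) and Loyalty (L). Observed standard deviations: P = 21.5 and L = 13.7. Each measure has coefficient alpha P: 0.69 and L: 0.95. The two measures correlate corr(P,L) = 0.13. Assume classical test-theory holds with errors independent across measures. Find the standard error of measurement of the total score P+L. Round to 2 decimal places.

Var(total) = 649.94 + 76.583 = 726.523.
True-score variance = 497.258 + 76.583 = 573.841, so reliability = 0.7898.
Error variance = 726.523 − 573.841 = 152.682; SEM = √152.682 = 12.36.

12.36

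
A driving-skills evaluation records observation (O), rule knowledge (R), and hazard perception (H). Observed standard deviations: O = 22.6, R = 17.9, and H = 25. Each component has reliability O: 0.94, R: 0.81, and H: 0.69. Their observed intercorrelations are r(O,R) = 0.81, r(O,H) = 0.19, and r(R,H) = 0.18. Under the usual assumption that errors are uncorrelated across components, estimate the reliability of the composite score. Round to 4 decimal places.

0.8853

Var(O+R+H) = 22.6² + 17.9² + 25² + 2·[22.6·17.9·0.81 + 22.6·25·0.19 + 17.9·25·0.18] = 1456.17 + 1031.15 = 2487.32.
Under uncorrelated errors the observed covariances equal the true-score covariances, so only the own-variance terms attenuate.
True-score variance = [22.6²·0.94 + 17.9²·0.81 + 25²·0.69] + 1031.15 = 1170.9 + 1031.15 = 2202.05.
Reliability = 2202.05 / 2487.32 = 0.8853.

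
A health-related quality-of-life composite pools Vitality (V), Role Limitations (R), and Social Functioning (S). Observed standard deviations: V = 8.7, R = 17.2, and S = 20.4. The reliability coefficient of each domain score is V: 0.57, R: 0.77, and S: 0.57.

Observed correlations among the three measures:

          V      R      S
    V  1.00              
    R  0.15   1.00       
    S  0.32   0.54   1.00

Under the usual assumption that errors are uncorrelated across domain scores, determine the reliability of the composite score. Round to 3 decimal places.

0.789

Var(V+R+S) = 8.7² + 17.2² + 20.4² + 2·[8.7·17.2·0.15 + 8.7·20.4·0.32 + 17.2·20.4·0.54] = 787.69 + 537.43 = 1325.12.
Under uncorrelated errors the observed covariances equal the true-score covariances, so only the own-variance terms attenuate.
True-score variance = [8.7²·0.57 + 17.2²·0.77 + 20.4²·0.57] + 537.43 = 508.151 + 537.43 = 1045.58.
Reliability = 1045.58 / 1325.12 = 0.789.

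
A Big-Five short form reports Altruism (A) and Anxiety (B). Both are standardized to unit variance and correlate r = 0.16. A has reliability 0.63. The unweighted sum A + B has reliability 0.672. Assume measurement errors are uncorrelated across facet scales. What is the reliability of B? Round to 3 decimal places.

Var(A+B) = 2 + 2·0.16 = 2.320.
True-score variance = ρ_A + ρ_B + 2·0.16, so 0.672 = (0.63 + ρ_B + 0.32) / 2.320.
ρ_B = 0.672·2.320 − 0.63 − 0.32 = 0.609.

0.609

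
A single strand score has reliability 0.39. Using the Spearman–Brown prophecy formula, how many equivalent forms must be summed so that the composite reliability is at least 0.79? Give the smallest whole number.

k ≥ ρ*(1−ρ₁)/(ρ₁(1−ρ*)) = 0.79·0.61 / (0.39·0.21) = 5.884.
Smallest integer k = 6.

6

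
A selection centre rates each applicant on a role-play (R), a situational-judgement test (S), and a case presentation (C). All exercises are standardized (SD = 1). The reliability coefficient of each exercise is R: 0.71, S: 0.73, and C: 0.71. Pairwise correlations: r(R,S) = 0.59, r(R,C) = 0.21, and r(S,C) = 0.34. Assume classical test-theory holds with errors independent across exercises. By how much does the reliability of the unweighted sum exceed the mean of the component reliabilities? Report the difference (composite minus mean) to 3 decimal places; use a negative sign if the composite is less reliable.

0.122

Var(sum) = 3 + 2.28 = 5.28; true-score variance = 2.15 + 2.28 = 4.43; composite reliability = 0.8390.
Mean component reliability = 0.7167.
Difference = 0.8390 − 0.7167 = 0.122.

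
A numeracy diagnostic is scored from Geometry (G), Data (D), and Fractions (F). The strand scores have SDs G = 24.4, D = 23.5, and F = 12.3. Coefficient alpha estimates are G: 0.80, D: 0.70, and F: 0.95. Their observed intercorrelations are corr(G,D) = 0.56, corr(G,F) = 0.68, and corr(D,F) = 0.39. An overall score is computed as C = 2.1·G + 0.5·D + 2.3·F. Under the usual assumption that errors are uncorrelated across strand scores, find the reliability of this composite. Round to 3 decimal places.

Var(C) = 2.1²·24.4² + 0.5²·23.5² + 2.3²·12.3² + 2·[1.05·24.4·23.5·0.56 + 4.83·24.4·12.3·0.68 + 1.15·23.5·12.3·0.39] = 3563.92 + 2905.02 = 6468.95.
Under uncorrelated errors the observed covariances equal the true-score covariances, so only the own-variance terms attenuate.
True-score variance = [2.1²·24.4²·0.80 + 0.5²·23.5²·0.70 + 2.3²·12.3²·0.95] + 2905.02 = 2957.38 + 2905.02 = 5862.41.
Reliability = 5862.41 / 6468.95 = 0.906.

0.906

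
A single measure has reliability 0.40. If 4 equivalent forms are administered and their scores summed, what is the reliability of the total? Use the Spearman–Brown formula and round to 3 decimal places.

ρ_k = kρ / (1 + (k−1)ρ) = 4·0.40 / (1 + 3·0.40) = 1.600 / 2.200 = 0.727.

0.727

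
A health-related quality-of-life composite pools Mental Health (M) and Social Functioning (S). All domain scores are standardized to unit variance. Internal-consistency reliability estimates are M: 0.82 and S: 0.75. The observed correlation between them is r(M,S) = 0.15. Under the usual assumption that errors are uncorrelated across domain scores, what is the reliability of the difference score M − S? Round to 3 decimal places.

0.747

Var(M−S) = 1 + 1 − 2·0.15 = 2 − 0.3 = 1.7.
Because errors are independent across components, Cov(Tᵢ,Tⱼ) = Cov(Xᵢ,Xⱼ); the off-diagonal part of the true-score variance is the same as above.
True-score variance = [0.82 + 0.75] − 0.3 = 1.57 − 0.3 = 1.27.
Reliability = 1.27 / 1.7 = 0.747.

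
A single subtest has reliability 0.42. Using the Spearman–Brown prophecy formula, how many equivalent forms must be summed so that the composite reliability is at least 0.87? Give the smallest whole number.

k ≥ ρ*(1−ρ₁)/(ρ₁(1−ρ*)) = 0.87·0.58 / (0.42·0.13) = 9.242.
Smallest integer k = 10.

10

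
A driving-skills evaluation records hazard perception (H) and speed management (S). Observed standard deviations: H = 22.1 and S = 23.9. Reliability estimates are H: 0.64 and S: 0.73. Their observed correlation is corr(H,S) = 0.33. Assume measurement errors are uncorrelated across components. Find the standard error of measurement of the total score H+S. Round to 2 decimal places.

Var(total) = 1059.62 + 348.605 = 1408.23.
True-score variance = 729.566 + 348.605 = 1078.17, so reliability = 0.7656.
Error variance = 1408.23 − 1078.17 = 330.054; SEM = √330.054 = 18.17.

18.17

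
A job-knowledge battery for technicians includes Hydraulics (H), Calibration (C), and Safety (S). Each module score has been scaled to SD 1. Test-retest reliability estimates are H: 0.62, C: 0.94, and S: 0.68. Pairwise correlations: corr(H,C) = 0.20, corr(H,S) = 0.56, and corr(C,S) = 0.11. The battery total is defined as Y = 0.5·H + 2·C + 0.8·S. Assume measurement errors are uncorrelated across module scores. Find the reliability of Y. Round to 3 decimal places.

0.911

Var(Y) = 0.5² + 2² + 0.8² + 2·[0.20 + 0.4·0.56 + 1.6·0.11] = 4.89 + 1.2 = 6.09.
With uncorrelated errors the cross-covariances are all true-score covariance, so they carry over unchanged; only the diagonal terms shrink to ρᵢσᵢ².
True-score variance = [0.5²·0.62 + 2²·0.94 + 0.8²·0.68] + 1.2 = 4.3502 + 1.2 = 5.5502.
Reliability = 5.5502 / 6.09 = 0.911.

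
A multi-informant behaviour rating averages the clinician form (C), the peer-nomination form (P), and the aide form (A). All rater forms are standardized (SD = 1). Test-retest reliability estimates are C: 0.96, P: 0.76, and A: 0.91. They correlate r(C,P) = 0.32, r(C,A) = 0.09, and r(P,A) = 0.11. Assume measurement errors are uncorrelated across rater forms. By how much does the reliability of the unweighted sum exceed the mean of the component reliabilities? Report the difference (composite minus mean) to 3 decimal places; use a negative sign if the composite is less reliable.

Var(sum) = 3 + 1.04 = 4.04; true-score variance = 2.63 + 1.04 = 3.67; composite reliability = 0.9084.
Mean component reliability = 0.8767.
Difference = 0.9084 − 0.8767 = 0.032.

0.032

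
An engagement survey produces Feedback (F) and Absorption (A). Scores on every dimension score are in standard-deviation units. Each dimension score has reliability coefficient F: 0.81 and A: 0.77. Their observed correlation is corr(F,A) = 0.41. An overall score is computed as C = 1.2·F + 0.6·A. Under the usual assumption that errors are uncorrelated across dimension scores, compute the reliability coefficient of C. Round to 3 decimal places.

0.851

Var(C) = 1.2² + 0.6² + 2·[0.72·0.41] = 1.8 + 0.5904 = 2.3904.
Because errors are independent across components, Cov(Tᵢ,Tⱼ) = Cov(Xᵢ,Xⱼ); the off-diagonal part of the true-score variance is the same as above.
True-score variance = [1.2²·0.81 + 0.6²·0.77] + 0.5904 = 1.4436 + 0.5904 = 2.034.
Reliability = 2.034 / 2.3904 = 0.851.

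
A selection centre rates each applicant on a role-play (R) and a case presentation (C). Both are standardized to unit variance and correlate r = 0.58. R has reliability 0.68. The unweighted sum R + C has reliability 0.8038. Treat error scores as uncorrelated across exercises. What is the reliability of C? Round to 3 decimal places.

Var(R+C) = 2 + 2·0.58 = 3.160.
True-score variance = ρ_R + ρ_C + 2·0.58, so 0.8038 = (0.68 + ρ_C + 1.16) / 3.160.
ρ_C = 0.8038·3.160 − 0.68 − 1.16 = 0.700.

0.700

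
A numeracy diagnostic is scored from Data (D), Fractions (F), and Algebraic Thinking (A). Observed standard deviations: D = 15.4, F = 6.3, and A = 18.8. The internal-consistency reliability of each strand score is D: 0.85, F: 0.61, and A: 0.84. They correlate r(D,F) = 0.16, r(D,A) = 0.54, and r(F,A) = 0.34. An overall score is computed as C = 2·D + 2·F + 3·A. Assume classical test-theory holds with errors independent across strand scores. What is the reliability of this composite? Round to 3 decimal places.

Var(C) = 2²·15.4² + 2²·6.3² + 3²·18.8² + 2·[4·15.4·6.3·0.16 + 6·15.4·18.8·0.54 + 6·6.3·18.8·0.34] = 4288.36 + 2483.51 = 6771.87.
Because errors are independent across components, Cov(Tᵢ,Tⱼ) = Cov(Xᵢ,Xⱼ); the off-diagonal part of the true-score variance is the same as above.
True-score variance = [2²·15.4²·0.85 + 2²·6.3²·0.61 + 3²·18.8²·0.84] + 2483.51 = 3575.19 + 2483.51 = 6058.7.
Reliability = 6058.7 / 6771.87 = 0.895.

0.895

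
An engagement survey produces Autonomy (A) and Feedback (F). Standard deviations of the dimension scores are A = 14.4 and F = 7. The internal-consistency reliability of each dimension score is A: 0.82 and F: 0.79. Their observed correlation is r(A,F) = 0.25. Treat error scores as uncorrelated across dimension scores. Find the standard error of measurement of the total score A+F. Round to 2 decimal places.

6.90

Var(total) = 256.36 + 50.4 = 306.76.
True-score variance = 208.745 + 50.4 = 259.145, so reliability = 0.8448.
Error variance = 306.76 − 259.145 = 47.6148; SEM = √47.6148 = 6.90.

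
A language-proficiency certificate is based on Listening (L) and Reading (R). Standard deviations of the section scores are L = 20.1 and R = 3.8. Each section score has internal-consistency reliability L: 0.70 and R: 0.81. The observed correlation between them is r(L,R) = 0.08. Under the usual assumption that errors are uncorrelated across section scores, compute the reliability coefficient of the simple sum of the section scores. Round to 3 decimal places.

0.712

Var(L+R) = 20.1² + 3.8² + 2·[20.1·3.8·0.08] = 418.45 + 12.2208 = 430.671.
With uncorrelated errors the cross-covariances are all true-score covariance, so they carry over unchanged; only the diagonal terms shrink to ρᵢσᵢ².
True-score variance = [20.1²·0.70 + 3.8²·0.81] + 12.2208 = 294.503 + 12.2208 = 306.724.
Reliability = 306.724 / 430.671 = 0.712.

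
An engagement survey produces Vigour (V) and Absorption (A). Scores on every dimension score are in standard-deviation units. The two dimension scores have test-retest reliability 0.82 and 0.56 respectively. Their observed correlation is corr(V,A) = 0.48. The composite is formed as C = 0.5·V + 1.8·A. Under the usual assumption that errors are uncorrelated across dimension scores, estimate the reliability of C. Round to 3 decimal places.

Var(C) = 0.5² + 1.8² + 2·[0.9·0.48] = 3.49 + 0.864 = 4.354.
Under uncorrelated errors the observed covariances equal the true-score covariances, so only the own-variance terms attenuate.
True-score variance = [0.5²·0.82 + 1.8²·0.56] + 0.864 = 2.0194 + 0.864 = 2.8834.
Reliability = 2.8834 / 4.354 = 0.662.

0.662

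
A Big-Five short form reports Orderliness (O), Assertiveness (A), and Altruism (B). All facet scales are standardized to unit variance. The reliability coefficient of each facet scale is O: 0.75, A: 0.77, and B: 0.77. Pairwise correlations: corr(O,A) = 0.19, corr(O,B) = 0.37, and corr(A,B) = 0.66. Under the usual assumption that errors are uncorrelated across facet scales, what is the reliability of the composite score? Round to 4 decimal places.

Var(O+A+B) = 3 + 2·[0.19 + 0.37 + 0.66] = 3 + 2.44 = 5.44.
Because errors are independent across components, Cov(Tᵢ,Tⱼ) = Cov(Xᵢ,Xⱼ); the off-diagonal part of the true-score variance is the same as above.
True-score variance = [0.75 + 0.77 + 0.77] + 2.44 = 2.29 + 2.44 = 4.73.
Reliability = 4.73 / 5.44 = 0.8695.

0.8695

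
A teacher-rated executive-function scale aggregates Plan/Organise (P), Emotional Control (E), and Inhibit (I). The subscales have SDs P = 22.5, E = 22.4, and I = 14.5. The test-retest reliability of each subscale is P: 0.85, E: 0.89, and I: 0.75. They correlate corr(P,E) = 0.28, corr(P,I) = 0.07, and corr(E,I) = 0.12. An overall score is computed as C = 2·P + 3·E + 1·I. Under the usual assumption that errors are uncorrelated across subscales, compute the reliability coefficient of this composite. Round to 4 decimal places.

0.9027

Var(C) = 2²·22.5² + 3²·22.4² + 14.5² + 2·[6·22.5·22.4·0.28 + 2·22.5·14.5·0.07 + 3·22.4·14.5·0.12] = 6751.09 + 2018.65 = 8769.74.
Under uncorrelated errors the observed covariances equal the true-score covariances, so only the own-variance terms attenuate.
True-score variance = [2²·22.5²·0.85 + 3²·22.4²·0.89 + 14.5²·0.75] + 2018.65 = 5898.04 + 2018.65 = 7916.68.
Reliability = 7916.68 / 8769.74 = 0.9027.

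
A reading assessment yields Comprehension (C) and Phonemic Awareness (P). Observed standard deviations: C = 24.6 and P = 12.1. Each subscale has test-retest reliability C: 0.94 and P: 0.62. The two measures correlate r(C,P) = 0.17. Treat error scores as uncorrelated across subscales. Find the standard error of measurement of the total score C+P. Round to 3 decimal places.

9.589

Var(total) = 751.57 + 101.204 = 852.774.
True-score variance = 659.625 + 101.204 = 760.829, so reliability = 0.8922.
Error variance = 852.774 − 760.829 = 91.9454; SEM = √91.9454 = 9.589.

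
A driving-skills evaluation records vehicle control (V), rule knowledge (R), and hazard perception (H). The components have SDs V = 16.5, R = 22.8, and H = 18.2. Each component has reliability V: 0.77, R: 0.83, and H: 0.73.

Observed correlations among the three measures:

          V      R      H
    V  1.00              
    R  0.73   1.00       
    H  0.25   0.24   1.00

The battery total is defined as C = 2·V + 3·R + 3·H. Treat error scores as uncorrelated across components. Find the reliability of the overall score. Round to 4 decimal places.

0.8744

Var(C) = 2²·16.5² + 3²·22.8² + 3²·18.2² + 2·[6·16.5·22.8·0.73 + 6·16.5·18.2·0.25 + 9·22.8·18.2·0.24] = 8748.72 + 5989.04 = 14737.8.
Under uncorrelated errors the observed covariances equal the true-score covariances, so only the own-variance terms attenuate.
True-score variance = [2²·16.5²·0.77 + 3²·22.8²·0.83 + 3²·18.2²·0.73] + 5989.04 = 6897.98 + 5989.04 = 12887.
Reliability = 12887 / 14737.8 = 0.8744.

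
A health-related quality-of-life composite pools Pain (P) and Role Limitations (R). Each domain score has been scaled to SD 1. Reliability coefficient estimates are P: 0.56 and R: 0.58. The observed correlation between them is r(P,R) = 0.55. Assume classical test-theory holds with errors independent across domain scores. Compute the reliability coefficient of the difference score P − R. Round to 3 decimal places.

Var(P−R) = 1 + 1 − 2·0.55 = 2 − 1.1 = 0.9.
Because errors are independent across components, Cov(Tᵢ,Tⱼ) = Cov(Xᵢ,Xⱼ); the off-diagonal part of the true-score variance is the same as above.
True-score variance = [0.56 + 0.58] − 1.1 = 1.14 − 1.1 = 0.04.
Reliability = 0.04 / 0.9 = 0.044.

0.044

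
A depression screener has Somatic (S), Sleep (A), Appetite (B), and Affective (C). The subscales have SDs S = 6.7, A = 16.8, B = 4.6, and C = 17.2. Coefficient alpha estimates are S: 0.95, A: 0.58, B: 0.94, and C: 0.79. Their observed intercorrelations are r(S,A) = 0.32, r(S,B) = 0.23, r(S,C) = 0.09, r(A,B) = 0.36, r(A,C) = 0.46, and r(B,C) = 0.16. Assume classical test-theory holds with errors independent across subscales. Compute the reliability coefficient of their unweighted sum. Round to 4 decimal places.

0.8322

Var(S+A+B+C) = 6.7² + 16.8² + 4.6² + 17.2² + 2·[6.7·16.8·0.32 + 6.7·4.6·0.23 + 6.7·17.2·0.09 + 16.8·4.6·0.36 + 16.8·17.2·0.46 + 4.6·17.2·0.16] = 644.13 + 453.762 = 1097.89.
Because errors are independent across components, Cov(Tᵢ,Tⱼ) = Cov(Xᵢ,Xⱼ); the off-diagonal part of the true-score variance is the same as above.
True-score variance = [6.7²·0.95 + 16.8²·0.58 + 4.6²·0.94 + 17.2²·0.79] + 453.762 = 459.949 + 453.762 = 913.711.
Reliability = 913.711 / 1097.89 = 0.8322.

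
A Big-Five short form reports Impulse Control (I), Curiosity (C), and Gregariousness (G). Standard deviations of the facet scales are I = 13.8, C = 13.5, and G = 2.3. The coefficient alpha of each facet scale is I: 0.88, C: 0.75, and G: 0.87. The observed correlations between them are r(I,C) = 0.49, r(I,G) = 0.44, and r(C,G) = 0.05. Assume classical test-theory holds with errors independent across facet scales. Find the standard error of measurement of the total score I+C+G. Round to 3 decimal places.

Var(total) = 377.98 + 213.61 = 591.59.
True-score variance = 308.877 + 213.61 = 522.487, so reliability = 0.8832.
Error variance = 591.59 − 522.487 = 69.103; SEM = √69.103 = 8.313.

8.313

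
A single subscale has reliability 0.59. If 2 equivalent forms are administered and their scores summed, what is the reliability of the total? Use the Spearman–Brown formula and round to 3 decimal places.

0.742

ρ_k = kρ / (1 + (k−1)ρ) = 2·0.59 / (1 + 1·0.59) = 1.180 / 1.590 = 0.742.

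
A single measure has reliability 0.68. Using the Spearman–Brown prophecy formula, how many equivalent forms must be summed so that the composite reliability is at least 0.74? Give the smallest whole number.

k ≥ ρ*(1−ρ₁)/(ρ₁(1−ρ*)) = 0.74·0.32 / (0.68·0.26) = 1.339.
Smallest integer k = 2.

2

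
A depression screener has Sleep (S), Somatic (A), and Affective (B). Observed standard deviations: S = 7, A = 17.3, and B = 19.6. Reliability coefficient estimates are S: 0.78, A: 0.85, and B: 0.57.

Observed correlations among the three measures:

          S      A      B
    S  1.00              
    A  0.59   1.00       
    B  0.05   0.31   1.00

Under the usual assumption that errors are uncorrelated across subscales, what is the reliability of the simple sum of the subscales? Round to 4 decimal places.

Var(S+A+B) = 7² + 17.3² + 19.6² + 2·[7·17.3·0.59 + 7·19.6·0.05 + 17.3·19.6·0.31] = 732.45 + 366.848 = 1099.3.
Under uncorrelated errors the observed covariances equal the true-score covariances, so only the own-variance terms attenuate.
True-score variance = [7²·0.78 + 17.3²·0.85 + 19.6²·0.57] + 366.848 = 511.588 + 366.848 = 878.435.
Reliability = 878.435 / 1099.3 = 0.7991.

0.7991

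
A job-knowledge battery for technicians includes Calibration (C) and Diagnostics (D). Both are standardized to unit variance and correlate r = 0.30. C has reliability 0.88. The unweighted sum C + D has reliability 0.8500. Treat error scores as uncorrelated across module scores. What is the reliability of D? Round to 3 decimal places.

Var(C+D) = 2 + 2·0.30 = 2.600.
True-score variance = ρ_C + ρ_D + 2·0.30, so 0.8500 = (0.88 + ρ_D + 0.60) / 2.600.
ρ_D = 0.8500·2.600 − 0.88 − 0.60 = 0.730.

0.730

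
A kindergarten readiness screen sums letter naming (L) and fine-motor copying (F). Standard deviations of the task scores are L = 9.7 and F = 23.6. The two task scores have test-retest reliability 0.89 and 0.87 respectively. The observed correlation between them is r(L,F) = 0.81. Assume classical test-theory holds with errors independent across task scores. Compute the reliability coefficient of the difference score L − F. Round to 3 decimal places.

Var(L−F) = 9.7² + 23.6² − 2·9.7·23.6·0.81 = 651.05 − 370.85 = 280.2.
With uncorrelated errors the cross-covariances are all true-score covariance, so they carry over unchanged; only the diagonal terms shrink to ρᵢσᵢ².
True-score variance = [9.7²·0.89 + 23.6²·0.87] − 370.85 = 568.295 − 370.85 = 197.445.
Reliability = 197.445 / 280.2 = 0.705.

0.705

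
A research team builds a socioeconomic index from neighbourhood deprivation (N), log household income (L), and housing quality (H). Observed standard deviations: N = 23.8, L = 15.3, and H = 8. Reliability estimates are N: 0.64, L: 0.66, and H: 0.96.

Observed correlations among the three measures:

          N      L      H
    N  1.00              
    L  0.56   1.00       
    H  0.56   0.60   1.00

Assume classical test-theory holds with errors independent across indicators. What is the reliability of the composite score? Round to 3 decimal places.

Var(N+L+H) = 23.8² + 15.3² + 8² + 2·[23.8·15.3·0.56 + 23.8·8·0.56 + 15.3·8·0.60] = 864.53 + 767.965 = 1632.49.
Because errors are independent across components, Cov(Tᵢ,Tⱼ) = Cov(Xᵢ,Xⱼ); the off-diagonal part of the true-score variance is the same as above.
True-score variance = [23.8²·0.64 + 15.3²·0.66 + 8²·0.96] + 767.965 = 578.461 + 767.965 = 1346.43.
Reliability = 1346.43 / 1632.49 = 0.825.

0.825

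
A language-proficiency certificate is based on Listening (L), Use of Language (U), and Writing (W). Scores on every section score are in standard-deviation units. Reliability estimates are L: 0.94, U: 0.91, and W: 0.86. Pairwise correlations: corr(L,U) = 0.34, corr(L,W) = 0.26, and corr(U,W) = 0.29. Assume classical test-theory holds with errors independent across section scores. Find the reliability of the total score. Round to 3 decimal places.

Var(L+U+W) = 3 + 2·[0.34 + 0.26 + 0.29] = 3 + 1.78 = 4.78.
Under uncorrelated errors the observed covariances equal the true-score covariances, so only the own-variance terms attenuate.
True-score variance = [0.94 + 0.91 + 0.86] + 1.78 = 2.71 + 1.78 = 4.49.
Reliability = 4.49 / 4.78 = 0.939.

0.939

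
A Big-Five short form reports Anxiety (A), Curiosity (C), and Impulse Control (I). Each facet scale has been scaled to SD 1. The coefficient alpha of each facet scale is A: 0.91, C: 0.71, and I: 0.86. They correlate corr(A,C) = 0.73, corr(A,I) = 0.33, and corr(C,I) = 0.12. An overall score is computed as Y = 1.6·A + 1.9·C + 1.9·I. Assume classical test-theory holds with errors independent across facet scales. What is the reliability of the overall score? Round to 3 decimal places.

Var(Y) = 1.6² + 1.9² + 1.9² + 2·[3.04·0.73 + 3.04·0.33 + 3.61·0.12] = 9.78 + 7.3112 = 17.0912.
Under uncorrelated errors the observed covariances equal the true-score covariances, so only the own-variance terms attenuate.
True-score variance = [1.6²·0.91 + 1.9²·0.71 + 1.9²·0.86] + 7.3112 = 7.9973 + 7.3112 = 15.3085.
Reliability = 15.3085 / 17.0912 = 0.896.

0.896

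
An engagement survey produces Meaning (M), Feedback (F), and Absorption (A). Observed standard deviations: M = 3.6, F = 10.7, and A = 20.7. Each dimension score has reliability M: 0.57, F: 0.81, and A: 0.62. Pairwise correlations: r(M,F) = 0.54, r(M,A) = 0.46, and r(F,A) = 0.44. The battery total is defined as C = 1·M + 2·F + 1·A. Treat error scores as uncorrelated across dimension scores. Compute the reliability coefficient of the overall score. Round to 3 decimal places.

0.823

Var(C) = 3.6² + 2²·10.7² + 20.7² + 2·[2·3.6·10.7·0.54 + 3.6·20.7·0.46 + 2·10.7·20.7·0.44] = 899.41 + 541.584 = 1440.99.
Because errors are independent across components, Cov(Tᵢ,Tⱼ) = Cov(Xᵢ,Xⱼ); the off-diagonal part of the true-score variance is the same as above.
True-score variance = [3.6²·0.57 + 2²·10.7²·0.81 + 20.7²·0.62] + 541.584 = 643.999 + 541.584 = 1185.58.
Reliability = 1185.58 / 1440.99 = 0.823.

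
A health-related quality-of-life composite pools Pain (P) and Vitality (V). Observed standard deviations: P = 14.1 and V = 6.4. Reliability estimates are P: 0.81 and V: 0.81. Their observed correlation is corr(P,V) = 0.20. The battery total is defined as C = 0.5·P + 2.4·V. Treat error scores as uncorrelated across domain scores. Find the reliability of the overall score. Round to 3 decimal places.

Var(C) = 0.5²·14.1² + 2.4²·6.4² + 2·[1.2·14.1·6.4·0.20] = 285.632 + 43.3152 = 328.947.
Under uncorrelated errors the observed covariances equal the true-score covariances, so only the own-variance terms attenuate.
True-score variance = [0.5²·14.1²·0.81 + 2.4²·6.4²·0.81] + 43.3152 = 231.362 + 43.3152 = 274.677.
Reliability = 274.677 / 328.947 = 0.835.

0.835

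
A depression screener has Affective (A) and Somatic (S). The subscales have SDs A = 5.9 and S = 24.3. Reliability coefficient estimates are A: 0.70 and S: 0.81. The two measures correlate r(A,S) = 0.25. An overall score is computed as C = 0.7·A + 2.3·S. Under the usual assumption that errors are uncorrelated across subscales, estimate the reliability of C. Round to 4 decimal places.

0.8162

Var(C) = 0.7²·5.9² + 2.3²·24.3² + 2·[1.61·5.9·24.3·0.25] = 3140.75 + 115.413 = 3256.16.
Because errors are independent across components, Cov(Tᵢ,Tⱼ) = Cov(Xᵢ,Xⱼ); the off-diagonal part of the true-score variance is the same as above.
True-score variance = [0.7²·5.9²·0.70 + 2.3²·24.3²·0.81] + 115.413 = 2542.13 + 115.413 = 2657.54.
Reliability = 2657.54 / 3256.16 = 0.8162.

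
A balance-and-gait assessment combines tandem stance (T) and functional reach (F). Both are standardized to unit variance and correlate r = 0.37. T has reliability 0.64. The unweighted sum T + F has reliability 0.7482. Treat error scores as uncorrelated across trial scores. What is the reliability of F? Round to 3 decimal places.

Var(T+F) = 2 + 2·0.37 = 2.740.
True-score variance = ρ_T + ρ_F + 2·0.37, so 0.7482 = (0.64 + ρ_F + 0.74) / 2.740.
ρ_F = 0.7482·2.740 − 0.64 − 0.74 = 0.670.

0.670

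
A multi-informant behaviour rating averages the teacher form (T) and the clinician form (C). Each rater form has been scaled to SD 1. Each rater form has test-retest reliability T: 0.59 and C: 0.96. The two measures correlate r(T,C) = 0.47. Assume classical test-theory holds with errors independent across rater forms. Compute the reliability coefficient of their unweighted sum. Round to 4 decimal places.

0.8469

Var(T+C) = 2 + 2·[0.47] = 2 + 0.94 = 2.94.
Under uncorrelated errors the observed covariances equal the true-score covariances, so only the own-variance terms attenuate.
True-score variance = [0.59 + 0.96] + 0.94 = 1.55 + 0.94 = 2.49.
Reliability = 2.49 / 2.94 = 0.8469.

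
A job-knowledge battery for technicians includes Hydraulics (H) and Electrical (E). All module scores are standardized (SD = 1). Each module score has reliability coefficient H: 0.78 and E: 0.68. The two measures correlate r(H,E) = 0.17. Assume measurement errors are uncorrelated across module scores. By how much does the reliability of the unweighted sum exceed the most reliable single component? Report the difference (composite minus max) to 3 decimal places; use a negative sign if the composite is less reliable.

Var(sum) = 2 + 0.34 = 2.34; true-score variance = 1.46 + 0.34 = 1.8; composite reliability = 0.7692.
Max component reliability = 0.7800.
Difference = 0.7692 − 0.7800 = -0.011.

-0.011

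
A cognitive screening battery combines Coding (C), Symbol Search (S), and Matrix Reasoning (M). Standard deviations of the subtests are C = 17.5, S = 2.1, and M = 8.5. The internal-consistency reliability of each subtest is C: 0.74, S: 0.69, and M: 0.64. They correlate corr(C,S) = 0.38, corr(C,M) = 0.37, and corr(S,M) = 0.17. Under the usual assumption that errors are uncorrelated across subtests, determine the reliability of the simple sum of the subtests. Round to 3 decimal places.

Var(C+S+M) = 17.5² + 2.1² + 8.5² + 2·[17.5·2.1·0.38 + 17.5·8.5·0.37 + 2.1·8.5·0.17] = 382.91 + 144.074 = 526.984.
Under uncorrelated errors the observed covariances equal the true-score covariances, so only the own-variance terms attenuate.
True-score variance = [17.5²·0.74 + 2.1²·0.69 + 8.5²·0.64] + 144.074 = 275.908 + 144.074 = 419.982.
Reliability = 419.982 / 526.984 = 0.797.

0.797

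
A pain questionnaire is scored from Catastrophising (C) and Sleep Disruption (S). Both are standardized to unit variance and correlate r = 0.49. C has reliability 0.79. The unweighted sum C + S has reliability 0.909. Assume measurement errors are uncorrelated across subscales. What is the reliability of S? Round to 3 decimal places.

0.939

Var(C+S) = 2 + 2·0.49 = 2.980.
True-score variance = ρ_C + ρ_S + 2·0.49, so 0.909 = (0.79 + ρ_S + 0.98) / 2.980.
ρ_S = 0.909·2.980 − 0.79 − 0.98 = 0.939.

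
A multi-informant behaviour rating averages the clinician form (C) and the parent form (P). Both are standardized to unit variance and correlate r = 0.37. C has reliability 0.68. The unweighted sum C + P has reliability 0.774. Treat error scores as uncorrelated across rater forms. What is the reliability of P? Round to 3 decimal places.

0.701

Var(C+P) = 2 + 2·0.37 = 2.740.
True-score variance = ρ_C + ρ_P + 2·0.37, so 0.774 = (0.68 + ρ_P + 0.74) / 2.740.
ρ_P = 0.774·2.740 − 0.68 − 0.74 = 0.701.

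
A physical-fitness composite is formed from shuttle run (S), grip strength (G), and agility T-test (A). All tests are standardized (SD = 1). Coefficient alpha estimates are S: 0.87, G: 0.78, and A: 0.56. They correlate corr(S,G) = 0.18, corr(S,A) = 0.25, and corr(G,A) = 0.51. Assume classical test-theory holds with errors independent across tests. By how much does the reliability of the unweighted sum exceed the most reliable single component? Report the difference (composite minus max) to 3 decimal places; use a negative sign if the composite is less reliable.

-0.032

Var(sum) = 3 + 1.88 = 4.88; true-score variance = 2.21 + 1.88 = 4.09; composite reliability = 0.8381.
Max component reliability = 0.8700.
Difference = 0.8381 − 0.8700 = -0.032.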